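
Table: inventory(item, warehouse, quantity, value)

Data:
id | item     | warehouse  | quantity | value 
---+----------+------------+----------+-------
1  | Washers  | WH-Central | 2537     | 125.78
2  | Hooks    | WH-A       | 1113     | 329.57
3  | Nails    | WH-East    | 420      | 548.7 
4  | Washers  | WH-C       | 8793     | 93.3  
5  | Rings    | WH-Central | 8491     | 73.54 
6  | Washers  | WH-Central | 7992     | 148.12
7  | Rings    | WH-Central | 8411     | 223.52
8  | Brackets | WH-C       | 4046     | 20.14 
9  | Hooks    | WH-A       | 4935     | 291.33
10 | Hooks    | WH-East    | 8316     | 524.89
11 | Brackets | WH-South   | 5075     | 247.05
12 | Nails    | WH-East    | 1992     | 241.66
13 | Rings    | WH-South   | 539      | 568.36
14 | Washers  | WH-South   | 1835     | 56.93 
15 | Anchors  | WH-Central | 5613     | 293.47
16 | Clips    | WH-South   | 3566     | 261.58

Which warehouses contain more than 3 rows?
SELECT warehouse, COUNT(*) as cnt
FROM inventory
GROUP BY warehouse
HAVING COUNT(*) > 3

Result:
  WH-Central: 5
  WH-South: 4

Note: HAVING filters groups after aggregation, WHERE filters rows before.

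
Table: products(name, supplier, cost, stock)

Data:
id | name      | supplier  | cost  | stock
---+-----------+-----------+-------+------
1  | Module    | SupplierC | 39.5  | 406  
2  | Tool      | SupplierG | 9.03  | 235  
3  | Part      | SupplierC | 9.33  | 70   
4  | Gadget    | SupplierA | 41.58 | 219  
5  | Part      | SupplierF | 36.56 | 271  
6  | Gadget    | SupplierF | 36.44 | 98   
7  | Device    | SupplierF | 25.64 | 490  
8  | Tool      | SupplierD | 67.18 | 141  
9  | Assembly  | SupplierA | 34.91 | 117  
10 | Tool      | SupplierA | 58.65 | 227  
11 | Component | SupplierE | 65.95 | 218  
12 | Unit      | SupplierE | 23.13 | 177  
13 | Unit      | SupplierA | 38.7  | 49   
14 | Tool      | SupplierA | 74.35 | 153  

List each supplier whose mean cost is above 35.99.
SELECT supplier, AVG(cost)
FROM products
GROUP BY supplier
HAVING AVG(cost) > 35.99

Result:
  SupplierA: avg=49.64
  SupplierD: avg=67.18
  SupplierE: avg=44.54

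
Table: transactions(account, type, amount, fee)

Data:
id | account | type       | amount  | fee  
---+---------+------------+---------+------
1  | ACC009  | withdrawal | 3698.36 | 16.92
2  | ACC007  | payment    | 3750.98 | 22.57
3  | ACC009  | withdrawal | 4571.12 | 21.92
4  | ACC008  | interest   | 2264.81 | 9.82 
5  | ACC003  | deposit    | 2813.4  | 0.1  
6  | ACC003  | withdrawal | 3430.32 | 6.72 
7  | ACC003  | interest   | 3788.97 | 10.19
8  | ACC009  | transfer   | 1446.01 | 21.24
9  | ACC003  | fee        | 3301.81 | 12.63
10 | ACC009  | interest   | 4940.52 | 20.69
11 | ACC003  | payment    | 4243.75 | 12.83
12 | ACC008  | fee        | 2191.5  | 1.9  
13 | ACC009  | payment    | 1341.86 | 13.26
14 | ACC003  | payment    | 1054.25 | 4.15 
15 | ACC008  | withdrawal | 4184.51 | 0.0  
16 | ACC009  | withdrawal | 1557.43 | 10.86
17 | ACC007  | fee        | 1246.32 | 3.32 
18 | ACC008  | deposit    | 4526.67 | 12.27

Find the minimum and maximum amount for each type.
SELECT type, MIN(amount), MAX(amount)
FROM transactions
GROUP BY type

Result:
  deposit: min=2813.40, max=4526.67
  fee: min=1246.32, max=3301.81
  interest: min=2264.81, max=4940.52
  payment: min=1054.25, max=4243.75
  transfer: min=1446.01, max=1446.01
  withdrawal: min=1557.43, max=4571.12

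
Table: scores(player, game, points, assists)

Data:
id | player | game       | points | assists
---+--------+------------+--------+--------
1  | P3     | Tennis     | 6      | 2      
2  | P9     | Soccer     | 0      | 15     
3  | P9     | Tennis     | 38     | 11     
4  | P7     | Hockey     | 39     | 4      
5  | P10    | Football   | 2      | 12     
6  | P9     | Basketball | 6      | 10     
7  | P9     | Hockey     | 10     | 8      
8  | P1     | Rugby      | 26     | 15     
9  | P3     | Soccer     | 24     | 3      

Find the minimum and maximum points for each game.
SELECT game, MIN(points), MAX(points)
FROM scores
GROUP BY game

Result:
  Basketball: min=6, max=6
  Football: min=2, max=2
  Hockey: min=10, max=39
  Rugby: min=26, max=26
  Soccer: min=0, max=24
  Tennis: min=6, max=38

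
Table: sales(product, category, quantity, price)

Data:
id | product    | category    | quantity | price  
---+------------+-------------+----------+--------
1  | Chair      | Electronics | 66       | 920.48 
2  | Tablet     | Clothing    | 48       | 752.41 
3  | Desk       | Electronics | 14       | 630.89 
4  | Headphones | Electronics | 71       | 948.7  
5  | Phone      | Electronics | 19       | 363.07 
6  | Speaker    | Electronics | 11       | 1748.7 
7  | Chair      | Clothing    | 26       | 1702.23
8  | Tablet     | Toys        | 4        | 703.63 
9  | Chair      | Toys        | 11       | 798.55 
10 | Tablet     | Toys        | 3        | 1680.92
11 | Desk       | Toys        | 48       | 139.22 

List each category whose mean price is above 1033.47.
SELECT category, AVG(price)
FROM sales
GROUP BY category
HAVING AVG(price) > 1033.47

Result:
  Clothing: avg=1227.32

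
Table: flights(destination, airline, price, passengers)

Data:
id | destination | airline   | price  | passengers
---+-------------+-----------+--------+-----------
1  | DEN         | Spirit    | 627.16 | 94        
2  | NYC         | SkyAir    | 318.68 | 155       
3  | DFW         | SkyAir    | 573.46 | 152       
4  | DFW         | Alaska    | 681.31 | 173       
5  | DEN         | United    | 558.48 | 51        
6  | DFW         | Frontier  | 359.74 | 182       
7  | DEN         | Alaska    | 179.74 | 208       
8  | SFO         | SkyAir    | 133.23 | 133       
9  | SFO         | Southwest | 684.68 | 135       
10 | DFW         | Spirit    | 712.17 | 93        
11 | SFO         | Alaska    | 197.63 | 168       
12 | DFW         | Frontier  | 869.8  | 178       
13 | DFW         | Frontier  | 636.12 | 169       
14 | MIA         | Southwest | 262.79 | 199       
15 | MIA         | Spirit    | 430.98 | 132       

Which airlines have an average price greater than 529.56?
SELECT airline, AVG(price)
FROM flights
GROUP BY airline
HAVING AVG(price) > 529.56

Result:
  Frontier: avg=621.89
  Spirit: avg=590.10
  United: avg=558.48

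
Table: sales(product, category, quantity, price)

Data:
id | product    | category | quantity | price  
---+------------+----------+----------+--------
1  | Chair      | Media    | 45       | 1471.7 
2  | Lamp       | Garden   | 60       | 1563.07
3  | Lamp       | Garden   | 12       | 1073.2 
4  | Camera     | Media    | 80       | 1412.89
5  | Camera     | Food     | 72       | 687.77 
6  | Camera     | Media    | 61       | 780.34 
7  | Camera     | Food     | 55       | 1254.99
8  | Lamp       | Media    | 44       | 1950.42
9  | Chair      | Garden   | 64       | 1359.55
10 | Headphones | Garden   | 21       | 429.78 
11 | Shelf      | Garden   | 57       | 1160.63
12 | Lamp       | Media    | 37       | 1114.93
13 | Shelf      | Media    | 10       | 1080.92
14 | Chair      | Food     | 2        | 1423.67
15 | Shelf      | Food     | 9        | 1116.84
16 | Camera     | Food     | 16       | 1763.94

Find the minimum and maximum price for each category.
SELECT category, MIN(price), MAX(price)
FROM sales
GROUP BY category

Result:
  Food: min=687.77, max=1763.94
  Garden: min=429.78, max=1563.07
  Media: min=780.34, max=1950.42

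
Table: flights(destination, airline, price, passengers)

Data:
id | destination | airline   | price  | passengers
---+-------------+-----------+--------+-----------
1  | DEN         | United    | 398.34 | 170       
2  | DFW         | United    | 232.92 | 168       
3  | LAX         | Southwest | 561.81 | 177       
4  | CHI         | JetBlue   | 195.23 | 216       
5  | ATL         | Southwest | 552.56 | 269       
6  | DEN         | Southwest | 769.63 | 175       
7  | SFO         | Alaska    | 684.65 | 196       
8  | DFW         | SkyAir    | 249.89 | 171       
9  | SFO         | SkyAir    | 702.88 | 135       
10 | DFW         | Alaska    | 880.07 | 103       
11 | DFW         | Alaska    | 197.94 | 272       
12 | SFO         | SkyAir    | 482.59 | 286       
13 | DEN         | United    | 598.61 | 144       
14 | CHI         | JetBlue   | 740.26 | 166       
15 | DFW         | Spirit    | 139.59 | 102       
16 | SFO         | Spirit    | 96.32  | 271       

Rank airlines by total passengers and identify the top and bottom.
SELECT airline, SUM(passengers)
FROM flights
GROUP BY airline
ORDER BY SUM(passengers)

All groups:
  Spirit: 373
  JetBlue: 382
  United: 482
  Alaska: 571
  SkyAir: 592
  Southwest: 621

Highest: Southwest (621)
Lowest: Spirit (373)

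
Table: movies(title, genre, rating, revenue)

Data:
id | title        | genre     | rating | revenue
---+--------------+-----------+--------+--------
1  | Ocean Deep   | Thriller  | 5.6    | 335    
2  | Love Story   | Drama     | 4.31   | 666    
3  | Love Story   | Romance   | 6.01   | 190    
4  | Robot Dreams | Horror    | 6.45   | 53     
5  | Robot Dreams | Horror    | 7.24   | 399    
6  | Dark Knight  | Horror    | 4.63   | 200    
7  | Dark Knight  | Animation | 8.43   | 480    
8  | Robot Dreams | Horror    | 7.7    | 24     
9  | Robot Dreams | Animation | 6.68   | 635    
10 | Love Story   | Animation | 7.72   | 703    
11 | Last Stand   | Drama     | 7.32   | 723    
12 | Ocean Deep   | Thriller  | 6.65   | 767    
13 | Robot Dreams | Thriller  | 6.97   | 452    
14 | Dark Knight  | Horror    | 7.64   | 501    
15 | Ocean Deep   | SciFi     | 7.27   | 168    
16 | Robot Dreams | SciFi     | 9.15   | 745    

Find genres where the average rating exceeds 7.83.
SELECT genre, AVG(rating)
FROM movies
GROUP BY genre
HAVING AVG(rating) > 7.83

Result:
  SciFi: avg=8.21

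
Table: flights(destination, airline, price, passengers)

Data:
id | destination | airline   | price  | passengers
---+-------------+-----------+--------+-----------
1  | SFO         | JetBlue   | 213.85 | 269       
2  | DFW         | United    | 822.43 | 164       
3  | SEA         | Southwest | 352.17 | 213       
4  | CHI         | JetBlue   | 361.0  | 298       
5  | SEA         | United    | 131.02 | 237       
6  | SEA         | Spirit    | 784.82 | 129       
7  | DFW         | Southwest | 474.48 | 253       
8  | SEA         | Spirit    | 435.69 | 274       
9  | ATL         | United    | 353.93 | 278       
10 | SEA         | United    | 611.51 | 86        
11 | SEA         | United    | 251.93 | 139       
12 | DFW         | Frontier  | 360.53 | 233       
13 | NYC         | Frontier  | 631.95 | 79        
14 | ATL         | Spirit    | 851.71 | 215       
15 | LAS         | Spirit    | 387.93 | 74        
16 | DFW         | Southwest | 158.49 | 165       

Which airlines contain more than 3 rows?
SELECT airline, COUNT(*) as cnt
FROM flights
GROUP BY airline
HAVING COUNT(*) > 3

Result:
  Spirit: 4
  United: 5

Note: HAVING filters groups after aggregation, WHERE filters rows before.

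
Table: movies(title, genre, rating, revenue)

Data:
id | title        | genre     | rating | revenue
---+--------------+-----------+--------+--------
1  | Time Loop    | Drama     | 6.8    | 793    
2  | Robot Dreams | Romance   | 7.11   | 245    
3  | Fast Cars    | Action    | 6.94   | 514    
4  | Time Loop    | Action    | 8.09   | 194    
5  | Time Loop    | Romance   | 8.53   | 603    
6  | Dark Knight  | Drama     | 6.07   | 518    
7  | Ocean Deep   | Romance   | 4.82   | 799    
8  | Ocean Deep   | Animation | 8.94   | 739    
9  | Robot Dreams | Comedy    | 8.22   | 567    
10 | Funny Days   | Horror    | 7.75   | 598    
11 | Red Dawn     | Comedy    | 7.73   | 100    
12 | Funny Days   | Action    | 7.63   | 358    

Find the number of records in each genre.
SELECT genre, COUNT(*) as count
FROM movies
GROUP BY genre

Result:
  Action: 3
  Animation: 1
  Comedy: 2
  Drama: 2
  Horror: 1
  Romance: 3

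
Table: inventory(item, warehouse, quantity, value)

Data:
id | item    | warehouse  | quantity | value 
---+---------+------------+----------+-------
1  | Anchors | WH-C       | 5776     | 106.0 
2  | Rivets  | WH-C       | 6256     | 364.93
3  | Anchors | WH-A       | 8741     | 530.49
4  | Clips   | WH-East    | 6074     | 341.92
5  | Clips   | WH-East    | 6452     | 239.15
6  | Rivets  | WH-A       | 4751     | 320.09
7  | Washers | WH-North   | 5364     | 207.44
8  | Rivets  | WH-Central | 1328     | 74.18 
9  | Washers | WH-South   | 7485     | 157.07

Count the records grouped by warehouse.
SELECT warehouse, COUNT(*) as count
FROM inventory
GROUP BY warehouse

Result:
  WH-A: 2
  WH-C: 2
  WH-Central: 1
  WH-East: 2
  WH-North: 1
  WH-South: 1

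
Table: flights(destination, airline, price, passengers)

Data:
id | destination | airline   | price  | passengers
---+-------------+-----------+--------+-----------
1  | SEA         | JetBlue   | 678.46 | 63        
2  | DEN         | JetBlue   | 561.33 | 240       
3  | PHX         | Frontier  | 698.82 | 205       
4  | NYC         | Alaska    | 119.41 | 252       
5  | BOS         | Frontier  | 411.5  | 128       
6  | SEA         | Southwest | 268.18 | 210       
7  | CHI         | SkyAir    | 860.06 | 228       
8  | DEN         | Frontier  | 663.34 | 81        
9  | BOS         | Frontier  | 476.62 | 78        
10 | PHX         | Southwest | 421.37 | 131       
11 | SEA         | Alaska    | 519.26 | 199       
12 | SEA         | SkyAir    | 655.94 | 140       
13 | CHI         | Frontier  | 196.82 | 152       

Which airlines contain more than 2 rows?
SELECT airline, COUNT(*) as cnt
FROM flights
GROUP BY airline
HAVING COUNT(*) > 2

Result:
  Frontier: 5

Note: HAVING filters groups after aggregation, WHERE filters rows before.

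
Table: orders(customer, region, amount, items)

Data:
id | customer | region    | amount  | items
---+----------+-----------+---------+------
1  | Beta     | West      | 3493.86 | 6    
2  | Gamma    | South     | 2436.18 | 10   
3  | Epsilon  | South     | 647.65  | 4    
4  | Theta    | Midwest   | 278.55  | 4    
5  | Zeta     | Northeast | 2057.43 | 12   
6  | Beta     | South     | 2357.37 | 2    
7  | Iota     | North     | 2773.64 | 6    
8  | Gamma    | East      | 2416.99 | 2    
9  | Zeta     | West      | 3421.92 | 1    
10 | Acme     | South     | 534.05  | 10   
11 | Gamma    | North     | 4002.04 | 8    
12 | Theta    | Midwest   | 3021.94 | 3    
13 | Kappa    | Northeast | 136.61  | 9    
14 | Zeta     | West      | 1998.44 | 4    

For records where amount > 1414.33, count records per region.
SELECT region, COUNT(*)
FROM orders
WHERE amount > 1414.33
GROUP BY region

Note: WHERE filters rows before grouping.

Result:
  East: 1
  Midwest: 1
  North: 2
  Northeast: 1
  South: 2
  West: 3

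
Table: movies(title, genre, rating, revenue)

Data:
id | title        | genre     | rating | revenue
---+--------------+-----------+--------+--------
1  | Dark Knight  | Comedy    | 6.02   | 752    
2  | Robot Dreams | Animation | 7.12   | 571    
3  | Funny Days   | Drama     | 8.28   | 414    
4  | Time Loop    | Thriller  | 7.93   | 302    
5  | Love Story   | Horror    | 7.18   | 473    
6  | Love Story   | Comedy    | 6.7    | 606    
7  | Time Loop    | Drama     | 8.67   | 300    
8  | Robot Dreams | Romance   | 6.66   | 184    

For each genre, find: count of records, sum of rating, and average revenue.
SELECT genre,
       COUNT(*) as cnt,
       SUM(rating) as total_rating,
       AVG(revenue) as avg_revenue
FROM movies
GROUP BY genre

Result:
  Animation: 1 records, 7.12 total rating, 571.00 avg revenue
  Comedy: 2 records, 12.72 total rating, 679.00 avg revenue
  Drama: 2 records, 16.95 total rating, 357.00 avg revenue
  Horror: 1 records, 7.18 total rating, 473.00 avg revenue
  Romance: 1 records, 6.66 total rating, 184.00 avg revenue
  Thriller: 1 records, 7.93 total rating, 302.00 avg revenue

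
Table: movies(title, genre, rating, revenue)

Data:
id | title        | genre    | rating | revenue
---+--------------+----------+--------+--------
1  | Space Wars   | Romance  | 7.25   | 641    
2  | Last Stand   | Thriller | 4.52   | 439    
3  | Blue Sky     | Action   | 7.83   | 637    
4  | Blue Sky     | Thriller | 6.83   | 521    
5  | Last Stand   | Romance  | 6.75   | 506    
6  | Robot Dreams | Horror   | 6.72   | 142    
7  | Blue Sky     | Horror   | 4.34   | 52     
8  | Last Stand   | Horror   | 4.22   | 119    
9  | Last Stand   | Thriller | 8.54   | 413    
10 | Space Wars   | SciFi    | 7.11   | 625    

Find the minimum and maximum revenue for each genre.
SELECT genre, MIN(revenue), MAX(revenue)
FROM movies
GROUP BY genre

Result:
  Action: min=637, max=637
  Horror: min=52, max=142
  Romance: min=506, max=641
  SciFi: min=625, max=625
  Thriller: min=413, max=521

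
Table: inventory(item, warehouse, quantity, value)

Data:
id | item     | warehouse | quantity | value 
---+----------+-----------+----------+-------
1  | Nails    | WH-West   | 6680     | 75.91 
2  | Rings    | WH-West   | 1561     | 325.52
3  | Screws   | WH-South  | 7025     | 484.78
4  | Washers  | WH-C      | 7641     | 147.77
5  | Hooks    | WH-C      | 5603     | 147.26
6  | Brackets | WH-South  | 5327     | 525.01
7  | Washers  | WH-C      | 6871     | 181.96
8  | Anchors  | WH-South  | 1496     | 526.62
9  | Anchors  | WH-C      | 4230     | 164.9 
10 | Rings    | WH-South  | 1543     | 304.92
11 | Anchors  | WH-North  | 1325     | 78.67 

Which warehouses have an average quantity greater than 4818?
SELECT warehouse, AVG(quantity)
FROM inventory
GROUP BY warehouse
HAVING AVG(quantity) > 4818

Result:
  WH-C: avg=6086.25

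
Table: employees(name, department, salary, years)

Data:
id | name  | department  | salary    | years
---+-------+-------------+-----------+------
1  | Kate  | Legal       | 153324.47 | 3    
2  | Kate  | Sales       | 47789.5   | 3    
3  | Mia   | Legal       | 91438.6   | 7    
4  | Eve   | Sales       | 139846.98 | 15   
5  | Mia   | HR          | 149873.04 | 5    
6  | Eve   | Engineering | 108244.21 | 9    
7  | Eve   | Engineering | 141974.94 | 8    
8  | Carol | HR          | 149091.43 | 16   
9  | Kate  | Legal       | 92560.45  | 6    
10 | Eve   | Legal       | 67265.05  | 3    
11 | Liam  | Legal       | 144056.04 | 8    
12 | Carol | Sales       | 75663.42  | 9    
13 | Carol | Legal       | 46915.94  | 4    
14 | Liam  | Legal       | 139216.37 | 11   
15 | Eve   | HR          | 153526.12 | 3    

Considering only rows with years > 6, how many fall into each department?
SELECT department, COUNT(*)
FROM employees
WHERE years > 6
GROUP BY department

Note: WHERE filters rows before grouping.

Result:
  Engineering: 2
  HR: 1
  Legal: 3
  Sales: 2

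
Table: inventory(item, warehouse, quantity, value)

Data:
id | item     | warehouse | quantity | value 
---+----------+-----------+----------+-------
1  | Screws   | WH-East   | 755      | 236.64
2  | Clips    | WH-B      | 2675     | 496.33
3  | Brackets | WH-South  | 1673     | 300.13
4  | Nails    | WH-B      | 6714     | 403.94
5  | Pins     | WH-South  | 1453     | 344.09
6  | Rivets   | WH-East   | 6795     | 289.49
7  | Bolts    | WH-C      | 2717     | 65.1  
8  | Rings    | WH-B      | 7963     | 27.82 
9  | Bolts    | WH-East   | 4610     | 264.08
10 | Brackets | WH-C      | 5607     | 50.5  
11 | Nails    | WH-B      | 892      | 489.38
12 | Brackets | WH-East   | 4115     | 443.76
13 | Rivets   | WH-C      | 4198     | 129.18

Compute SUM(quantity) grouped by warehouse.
SELECT warehouse, SUM(quantity) as result
FROM inventory
GROUP BY warehouse

Result:
  WH-B: 18244
  WH-C: 12522
  WH-East: 16275
  WH-South: 3126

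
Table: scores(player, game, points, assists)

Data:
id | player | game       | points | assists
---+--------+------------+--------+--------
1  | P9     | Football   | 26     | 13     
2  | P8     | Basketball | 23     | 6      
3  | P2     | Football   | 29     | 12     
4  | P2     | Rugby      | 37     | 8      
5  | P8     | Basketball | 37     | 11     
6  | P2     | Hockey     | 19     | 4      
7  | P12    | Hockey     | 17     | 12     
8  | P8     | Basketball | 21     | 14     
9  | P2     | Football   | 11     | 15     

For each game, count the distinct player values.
SELECT game, COUNT(DISTINCT player)
FROM scores
GROUP BY game

Result:
  Basketball: 1 distinct
  Football: 2 distinct
  Hockey: 2 distinct
  Rugby: 1 distinct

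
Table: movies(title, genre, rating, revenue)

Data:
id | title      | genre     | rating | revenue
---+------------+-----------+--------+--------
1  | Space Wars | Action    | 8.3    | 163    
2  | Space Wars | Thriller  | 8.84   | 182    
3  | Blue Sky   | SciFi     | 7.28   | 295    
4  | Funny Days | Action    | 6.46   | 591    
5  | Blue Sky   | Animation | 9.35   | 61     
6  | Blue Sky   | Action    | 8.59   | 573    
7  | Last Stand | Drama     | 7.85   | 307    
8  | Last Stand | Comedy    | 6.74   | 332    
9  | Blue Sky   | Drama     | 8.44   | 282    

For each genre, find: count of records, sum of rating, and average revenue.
SELECT genre,
       COUNT(*) as cnt,
       SUM(rating) as total_rating,
       AVG(revenue) as avg_revenue
FROM movies
GROUP BY genre

Result:
  Action: 3 records, 23.35 total rating, 442.33 avg revenue
  Animation: 1 records, 9.35 total rating, 61.00 avg revenue
  Comedy: 1 records, 6.74 total rating, 332.00 avg revenue
  Drama: 2 records, 16.29 total rating, 294.50 avg revenue
  SciFi: 1 records, 7.28 total rating, 295.00 avg revenue
  Thriller: 1 records, 8.84 total rating, 182.00 avg revenue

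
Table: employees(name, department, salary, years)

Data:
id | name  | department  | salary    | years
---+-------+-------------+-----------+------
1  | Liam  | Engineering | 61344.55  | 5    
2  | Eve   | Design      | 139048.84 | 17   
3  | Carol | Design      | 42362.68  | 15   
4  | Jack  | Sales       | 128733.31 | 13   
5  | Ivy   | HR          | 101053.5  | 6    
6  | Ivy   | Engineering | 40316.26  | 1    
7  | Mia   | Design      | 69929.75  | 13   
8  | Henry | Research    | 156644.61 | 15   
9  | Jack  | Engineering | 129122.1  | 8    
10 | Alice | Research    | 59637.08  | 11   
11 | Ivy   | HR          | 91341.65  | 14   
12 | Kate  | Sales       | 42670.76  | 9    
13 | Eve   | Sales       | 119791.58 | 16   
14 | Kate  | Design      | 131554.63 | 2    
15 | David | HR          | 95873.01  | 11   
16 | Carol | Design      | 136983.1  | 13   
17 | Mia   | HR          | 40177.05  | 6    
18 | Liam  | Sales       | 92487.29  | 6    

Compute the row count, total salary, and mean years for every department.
SELECT department,
       COUNT(*) as cnt,
       SUM(salary) as total_salary,
       AVG(years) as avg_years
FROM employees
GROUP BY department

Result:
  Design: 5 records, 519879.00 total salary, 12.00 avg years
  Engineering: 3 records, 230782.91 total salary, 4.67 avg years
  HR: 4 records, 328445.21 total salary, 9.25 avg years
  Research: 2 records, 216281.69 total salary, 13.00 avg years
  Sales: 4 records, 383682.94 total salary, 11.00 avg years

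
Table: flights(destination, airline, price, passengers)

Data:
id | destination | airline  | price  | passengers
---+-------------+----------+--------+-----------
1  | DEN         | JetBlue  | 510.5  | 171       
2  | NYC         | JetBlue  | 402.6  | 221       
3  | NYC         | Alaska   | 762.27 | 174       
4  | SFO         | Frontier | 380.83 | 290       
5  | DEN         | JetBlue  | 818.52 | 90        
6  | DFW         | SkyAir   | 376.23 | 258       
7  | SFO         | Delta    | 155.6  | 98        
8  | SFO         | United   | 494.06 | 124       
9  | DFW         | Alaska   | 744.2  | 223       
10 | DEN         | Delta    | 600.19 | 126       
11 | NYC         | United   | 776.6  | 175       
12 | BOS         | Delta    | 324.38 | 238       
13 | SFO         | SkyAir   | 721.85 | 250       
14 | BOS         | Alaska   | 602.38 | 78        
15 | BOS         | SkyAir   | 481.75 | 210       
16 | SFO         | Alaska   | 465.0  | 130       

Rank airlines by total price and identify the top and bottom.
SELECT airline, SUM(price)
FROM flights
GROUP BY airline
ORDER BY SUM(price)

All groups:
  Frontier: 380.83
  Delta: 1080.17
  United: 1270.66
  SkyAir: 1579.83
  JetBlue: 1731.62
  Alaska: 2573.85

Highest: Alaska (2573.85)
Lowest: Frontier (380.83)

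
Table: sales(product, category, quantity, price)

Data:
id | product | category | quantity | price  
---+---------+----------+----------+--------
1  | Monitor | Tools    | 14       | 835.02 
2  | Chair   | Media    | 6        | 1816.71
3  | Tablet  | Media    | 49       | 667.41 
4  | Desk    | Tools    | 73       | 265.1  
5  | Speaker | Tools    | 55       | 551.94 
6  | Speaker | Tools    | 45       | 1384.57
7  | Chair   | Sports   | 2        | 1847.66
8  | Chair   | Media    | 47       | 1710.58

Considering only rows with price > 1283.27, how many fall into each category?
SELECT category, COUNT(*)
FROM sales
WHERE price > 1283.27
GROUP BY category

Note: WHERE filters rows before grouping.

Result:
  Media: 2
  Sports: 1
  Tools: 1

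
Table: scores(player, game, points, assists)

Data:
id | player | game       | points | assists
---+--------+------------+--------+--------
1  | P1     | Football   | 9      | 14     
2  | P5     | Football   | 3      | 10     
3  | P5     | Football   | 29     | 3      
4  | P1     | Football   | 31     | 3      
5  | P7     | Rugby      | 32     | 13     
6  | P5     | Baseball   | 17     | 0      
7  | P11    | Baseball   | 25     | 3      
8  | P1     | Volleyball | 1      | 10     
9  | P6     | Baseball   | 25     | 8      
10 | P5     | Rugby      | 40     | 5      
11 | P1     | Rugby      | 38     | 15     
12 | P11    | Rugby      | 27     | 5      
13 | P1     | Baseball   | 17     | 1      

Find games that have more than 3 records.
SELECT game, COUNT(*) as cnt
FROM scores
GROUP BY game
HAVING COUNT(*) > 3

Result:
  Baseball: 4
  Football: 4
  Rugby: 4

Note: HAVING filters groups after aggregation, WHERE filters rows before.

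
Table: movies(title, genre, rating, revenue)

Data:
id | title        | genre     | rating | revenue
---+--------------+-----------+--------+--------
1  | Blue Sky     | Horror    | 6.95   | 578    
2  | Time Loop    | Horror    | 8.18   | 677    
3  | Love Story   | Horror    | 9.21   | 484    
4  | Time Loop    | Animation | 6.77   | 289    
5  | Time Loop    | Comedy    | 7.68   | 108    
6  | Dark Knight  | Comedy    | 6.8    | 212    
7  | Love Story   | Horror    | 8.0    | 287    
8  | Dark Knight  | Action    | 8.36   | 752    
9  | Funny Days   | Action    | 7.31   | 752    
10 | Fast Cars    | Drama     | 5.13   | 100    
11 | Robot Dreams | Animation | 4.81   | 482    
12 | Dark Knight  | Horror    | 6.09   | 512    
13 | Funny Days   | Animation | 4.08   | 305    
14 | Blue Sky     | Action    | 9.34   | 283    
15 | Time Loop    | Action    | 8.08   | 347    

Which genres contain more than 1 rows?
SELECT genre, COUNT(*) as cnt
FROM movies
GROUP BY genre
HAVING COUNT(*) > 1

Result:
  Action: 4
  Animation: 3
  Comedy: 2
  Horror: 5

Note: HAVING filters groups after aggregation, WHERE filters rows before.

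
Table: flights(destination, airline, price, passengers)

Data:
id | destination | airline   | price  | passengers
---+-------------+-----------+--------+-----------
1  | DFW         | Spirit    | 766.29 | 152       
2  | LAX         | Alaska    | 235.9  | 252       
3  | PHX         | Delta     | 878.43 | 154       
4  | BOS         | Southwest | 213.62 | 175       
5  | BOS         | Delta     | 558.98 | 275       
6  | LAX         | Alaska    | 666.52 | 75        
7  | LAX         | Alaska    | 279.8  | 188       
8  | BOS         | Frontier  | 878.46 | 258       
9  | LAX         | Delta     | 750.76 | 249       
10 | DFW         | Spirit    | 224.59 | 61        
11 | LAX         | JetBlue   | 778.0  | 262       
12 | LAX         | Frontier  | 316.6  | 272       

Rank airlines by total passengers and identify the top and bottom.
SELECT airline, SUM(passengers)
FROM flights
GROUP BY airline
ORDER BY SUM(passengers)

All groups:
  Southwest: 175
  Spirit: 213
  JetBlue: 262
  Alaska: 515
  Frontier: 530
  Delta: 678

Highest: Delta (678)
Lowest: Southwest (175)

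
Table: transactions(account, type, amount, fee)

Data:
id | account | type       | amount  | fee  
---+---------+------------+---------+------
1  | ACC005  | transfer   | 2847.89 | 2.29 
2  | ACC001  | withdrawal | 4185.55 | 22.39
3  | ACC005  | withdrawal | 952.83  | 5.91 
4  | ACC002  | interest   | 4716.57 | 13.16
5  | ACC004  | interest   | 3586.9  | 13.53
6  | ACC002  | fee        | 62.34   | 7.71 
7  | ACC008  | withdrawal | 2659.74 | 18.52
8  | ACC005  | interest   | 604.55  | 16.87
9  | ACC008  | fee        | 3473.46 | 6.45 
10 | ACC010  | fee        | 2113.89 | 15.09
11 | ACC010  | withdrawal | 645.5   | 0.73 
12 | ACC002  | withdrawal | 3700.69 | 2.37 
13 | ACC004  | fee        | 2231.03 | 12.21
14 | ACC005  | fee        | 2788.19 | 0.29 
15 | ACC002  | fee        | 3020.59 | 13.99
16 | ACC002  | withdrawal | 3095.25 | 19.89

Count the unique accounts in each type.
SELECT type, COUNT(DISTINCT account)
FROM transactions
GROUP BY type

Result:
  fee: 5 distinct
  interest: 3 distinct
  transfer: 1 distinct
  withdrawal: 5 distinct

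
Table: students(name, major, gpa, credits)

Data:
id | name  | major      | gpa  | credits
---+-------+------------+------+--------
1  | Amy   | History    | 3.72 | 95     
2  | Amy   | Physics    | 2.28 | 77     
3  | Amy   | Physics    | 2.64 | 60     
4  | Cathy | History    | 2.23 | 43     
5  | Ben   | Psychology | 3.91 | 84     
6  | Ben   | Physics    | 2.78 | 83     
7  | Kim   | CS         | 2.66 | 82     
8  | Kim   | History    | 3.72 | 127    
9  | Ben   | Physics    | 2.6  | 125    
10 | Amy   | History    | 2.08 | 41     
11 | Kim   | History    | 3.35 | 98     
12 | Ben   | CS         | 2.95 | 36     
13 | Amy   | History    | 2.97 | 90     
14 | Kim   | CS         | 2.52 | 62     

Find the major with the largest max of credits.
SELECT major, MAX(credits) as val
FROM students
GROUP BY major
ORDER BY val DESC
LIMIT 1

Result: History with max(credits) = 127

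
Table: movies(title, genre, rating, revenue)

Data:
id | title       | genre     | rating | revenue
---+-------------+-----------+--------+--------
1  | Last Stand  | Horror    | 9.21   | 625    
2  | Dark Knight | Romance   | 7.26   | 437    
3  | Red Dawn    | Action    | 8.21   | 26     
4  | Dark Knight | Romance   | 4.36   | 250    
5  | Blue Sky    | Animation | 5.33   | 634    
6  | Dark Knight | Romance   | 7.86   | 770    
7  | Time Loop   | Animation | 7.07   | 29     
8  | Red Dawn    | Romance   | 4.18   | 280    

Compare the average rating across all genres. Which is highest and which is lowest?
SELECT genre, AVG(rating)
FROM movies
GROUP BY genre
ORDER BY AVG(rating)

All groups:
  Romance: 5.92
  Animation: 6.20
  Action: 8.21
  Horror: 9.21

Highest: Horror (9.21)
Lowest: Romance (5.92)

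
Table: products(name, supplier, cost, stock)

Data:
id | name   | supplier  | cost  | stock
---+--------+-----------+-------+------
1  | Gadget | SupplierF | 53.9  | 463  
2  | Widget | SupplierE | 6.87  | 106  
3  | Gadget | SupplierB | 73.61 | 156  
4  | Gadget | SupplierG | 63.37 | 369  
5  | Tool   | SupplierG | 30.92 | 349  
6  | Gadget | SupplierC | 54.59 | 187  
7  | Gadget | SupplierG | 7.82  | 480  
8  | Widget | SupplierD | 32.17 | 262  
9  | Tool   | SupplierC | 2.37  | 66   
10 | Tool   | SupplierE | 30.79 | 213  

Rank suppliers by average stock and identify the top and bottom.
SELECT supplier, AVG(stock)
FROM products
GROUP BY supplier
ORDER BY AVG(stock)

All groups:
  SupplierC: 126.50
  SupplierB: 156.00
  SupplierE: 159.50
  SupplierD: 262.00
  SupplierG: 399.33
  SupplierF: 463.00

Highest: SupplierF (463.00)
Lowest: SupplierC (126.50)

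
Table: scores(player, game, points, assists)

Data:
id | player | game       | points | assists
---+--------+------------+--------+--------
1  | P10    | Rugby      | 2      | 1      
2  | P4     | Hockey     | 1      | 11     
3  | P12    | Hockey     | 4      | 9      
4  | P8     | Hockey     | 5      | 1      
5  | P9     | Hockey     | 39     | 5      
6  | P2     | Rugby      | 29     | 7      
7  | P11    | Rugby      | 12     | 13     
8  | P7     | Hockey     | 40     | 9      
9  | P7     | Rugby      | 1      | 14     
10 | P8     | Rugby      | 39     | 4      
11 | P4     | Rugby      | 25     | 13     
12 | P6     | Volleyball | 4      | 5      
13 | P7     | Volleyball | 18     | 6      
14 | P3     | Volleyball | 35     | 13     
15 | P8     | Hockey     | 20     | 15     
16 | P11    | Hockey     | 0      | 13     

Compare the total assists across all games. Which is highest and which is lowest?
SELECT game, SUM(assists)
FROM scores
GROUP BY game
ORDER BY SUM(assists)

All groups:
  Volleyball: 24
  Rugby: 52
  Hockey: 63

Highest: Hockey (63)
Lowest: Volleyball (24)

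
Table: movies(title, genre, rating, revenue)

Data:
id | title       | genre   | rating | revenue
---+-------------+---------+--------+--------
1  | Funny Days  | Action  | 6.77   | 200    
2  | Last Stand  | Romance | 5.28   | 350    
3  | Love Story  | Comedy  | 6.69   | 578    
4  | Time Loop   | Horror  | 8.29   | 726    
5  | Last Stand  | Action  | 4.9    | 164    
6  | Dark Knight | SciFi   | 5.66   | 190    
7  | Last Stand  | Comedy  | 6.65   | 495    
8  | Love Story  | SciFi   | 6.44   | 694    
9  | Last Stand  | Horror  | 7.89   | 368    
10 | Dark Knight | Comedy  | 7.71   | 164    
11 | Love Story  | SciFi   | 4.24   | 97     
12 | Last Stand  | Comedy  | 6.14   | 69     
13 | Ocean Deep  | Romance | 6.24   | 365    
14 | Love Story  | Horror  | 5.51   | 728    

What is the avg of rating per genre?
SELECT genre, AVG(rating) as result
FROM movies
GROUP BY genre

Result:
  Action: 5.84
  Comedy: 6.80
  Horror: 7.23
  Romance: 5.76
  SciFi: 5.45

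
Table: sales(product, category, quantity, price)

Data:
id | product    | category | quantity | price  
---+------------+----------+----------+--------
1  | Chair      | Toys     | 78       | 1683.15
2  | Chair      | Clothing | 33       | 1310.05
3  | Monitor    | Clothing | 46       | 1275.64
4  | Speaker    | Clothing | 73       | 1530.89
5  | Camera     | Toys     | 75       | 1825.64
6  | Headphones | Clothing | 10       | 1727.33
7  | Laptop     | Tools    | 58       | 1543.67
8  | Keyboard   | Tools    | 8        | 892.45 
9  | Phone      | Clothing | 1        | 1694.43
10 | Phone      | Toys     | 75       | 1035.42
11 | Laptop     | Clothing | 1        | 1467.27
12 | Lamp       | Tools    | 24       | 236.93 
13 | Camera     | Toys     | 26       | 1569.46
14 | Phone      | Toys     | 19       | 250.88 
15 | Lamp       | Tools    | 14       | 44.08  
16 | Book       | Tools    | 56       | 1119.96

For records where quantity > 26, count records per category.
SELECT category, COUNT(*)
FROM sales
WHERE quantity > 26
GROUP BY category

Note: WHERE filters rows before grouping.

Result:
  Clothing: 3
  Tools: 2
  Toys: 3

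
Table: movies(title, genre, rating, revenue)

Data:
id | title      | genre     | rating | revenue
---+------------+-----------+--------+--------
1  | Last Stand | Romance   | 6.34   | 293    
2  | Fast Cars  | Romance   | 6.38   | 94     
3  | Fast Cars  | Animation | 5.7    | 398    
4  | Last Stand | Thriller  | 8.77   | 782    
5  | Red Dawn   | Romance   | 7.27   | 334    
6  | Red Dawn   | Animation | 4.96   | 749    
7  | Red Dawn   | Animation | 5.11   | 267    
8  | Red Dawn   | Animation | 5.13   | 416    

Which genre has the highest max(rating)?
SELECT genre, MAX(rating) as val
FROM movies
GROUP BY genre
ORDER BY val DESC
LIMIT 1

Result: Thriller with max(rating) = 8.77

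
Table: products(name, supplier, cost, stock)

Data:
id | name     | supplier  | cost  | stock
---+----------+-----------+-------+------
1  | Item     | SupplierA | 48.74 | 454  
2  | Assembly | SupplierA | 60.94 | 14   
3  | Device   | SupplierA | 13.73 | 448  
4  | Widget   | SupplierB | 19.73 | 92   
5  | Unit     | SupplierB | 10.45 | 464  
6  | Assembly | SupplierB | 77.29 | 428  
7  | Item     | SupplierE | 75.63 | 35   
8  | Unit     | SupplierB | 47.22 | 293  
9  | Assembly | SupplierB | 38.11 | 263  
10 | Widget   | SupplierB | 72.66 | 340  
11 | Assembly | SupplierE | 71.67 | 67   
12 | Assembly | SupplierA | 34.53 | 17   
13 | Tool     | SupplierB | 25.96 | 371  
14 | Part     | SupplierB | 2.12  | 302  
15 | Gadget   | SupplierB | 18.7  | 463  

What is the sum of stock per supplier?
SELECT supplier, SUM(stock) as result
FROM products
GROUP BY supplier

Result:
  SupplierA: 933
  SupplierB: 3016
  SupplierE: 102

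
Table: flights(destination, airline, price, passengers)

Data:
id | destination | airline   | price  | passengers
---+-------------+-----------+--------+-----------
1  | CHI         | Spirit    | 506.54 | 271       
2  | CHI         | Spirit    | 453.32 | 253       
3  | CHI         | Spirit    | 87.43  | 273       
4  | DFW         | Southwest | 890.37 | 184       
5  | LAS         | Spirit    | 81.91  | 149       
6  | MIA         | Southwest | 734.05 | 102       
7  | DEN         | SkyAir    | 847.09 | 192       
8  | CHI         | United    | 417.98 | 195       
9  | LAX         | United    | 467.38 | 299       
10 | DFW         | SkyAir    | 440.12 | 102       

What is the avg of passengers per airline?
SELECT airline, AVG(passengers) as result
FROM flights
GROUP BY airline

Result:
  SkyAir: 147.00
  Southwest: 143.00
  Spirit: 236.50
  United: 247.00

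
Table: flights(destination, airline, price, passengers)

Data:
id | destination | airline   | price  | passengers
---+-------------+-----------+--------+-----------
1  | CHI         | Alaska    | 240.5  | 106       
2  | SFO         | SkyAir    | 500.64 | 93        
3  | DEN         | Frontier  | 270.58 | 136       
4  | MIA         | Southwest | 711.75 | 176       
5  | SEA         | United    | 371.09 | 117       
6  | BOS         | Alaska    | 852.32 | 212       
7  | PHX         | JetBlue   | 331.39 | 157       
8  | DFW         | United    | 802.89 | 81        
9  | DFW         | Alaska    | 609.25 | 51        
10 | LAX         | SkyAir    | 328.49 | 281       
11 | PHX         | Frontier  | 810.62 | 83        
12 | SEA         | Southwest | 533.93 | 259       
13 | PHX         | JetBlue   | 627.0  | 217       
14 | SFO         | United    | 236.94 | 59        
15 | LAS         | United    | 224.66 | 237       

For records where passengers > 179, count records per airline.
SELECT airline, COUNT(*)
FROM flights
WHERE passengers > 179
GROUP BY airline

Note: WHERE filters rows before grouping.

Result:
  Alaska: 1
  JetBlue: 1
  SkyAir: 1
  Southwest: 1
  United: 1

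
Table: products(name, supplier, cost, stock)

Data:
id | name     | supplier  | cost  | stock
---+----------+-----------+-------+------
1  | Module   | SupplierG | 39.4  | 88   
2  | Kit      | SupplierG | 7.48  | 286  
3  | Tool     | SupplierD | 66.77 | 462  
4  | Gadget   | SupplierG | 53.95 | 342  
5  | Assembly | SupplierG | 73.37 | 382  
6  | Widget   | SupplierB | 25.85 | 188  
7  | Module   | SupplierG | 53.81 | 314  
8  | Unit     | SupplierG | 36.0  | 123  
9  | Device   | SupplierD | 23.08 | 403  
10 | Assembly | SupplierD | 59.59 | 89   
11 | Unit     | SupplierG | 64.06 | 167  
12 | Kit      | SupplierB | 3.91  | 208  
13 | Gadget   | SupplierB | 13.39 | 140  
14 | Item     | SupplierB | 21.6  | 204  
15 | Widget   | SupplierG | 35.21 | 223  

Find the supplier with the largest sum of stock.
SELECT supplier, SUM(stock) as val
FROM products
GROUP BY supplier
ORDER BY val DESC
LIMIT 1

Result: SupplierG with sum(stock) = 1925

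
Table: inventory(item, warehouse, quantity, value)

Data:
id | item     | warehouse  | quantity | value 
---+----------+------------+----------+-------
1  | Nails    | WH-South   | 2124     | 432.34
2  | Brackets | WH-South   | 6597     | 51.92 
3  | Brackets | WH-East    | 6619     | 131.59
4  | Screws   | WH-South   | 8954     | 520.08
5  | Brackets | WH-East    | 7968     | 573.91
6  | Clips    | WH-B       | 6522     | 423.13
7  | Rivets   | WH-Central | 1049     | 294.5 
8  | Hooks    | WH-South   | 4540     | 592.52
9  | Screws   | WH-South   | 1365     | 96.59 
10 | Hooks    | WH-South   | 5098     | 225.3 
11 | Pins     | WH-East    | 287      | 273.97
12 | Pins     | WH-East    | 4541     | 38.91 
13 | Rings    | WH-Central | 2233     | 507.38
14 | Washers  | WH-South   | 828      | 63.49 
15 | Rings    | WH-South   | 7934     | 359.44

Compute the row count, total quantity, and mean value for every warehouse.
SELECT warehouse,
       COUNT(*) as cnt,
       SUM(quantity) as total_quantity,
       AVG(value) as avg_value
FROM inventory
GROUP BY warehouse

Result:
  WH-B: 1 records, 6522 total quantity, 423.13 avg value
  WH-Central: 2 records, 3282 total quantity, 400.94 avg value
  WH-East: 4 records, 19415 total quantity, 254.60 avg value
  WH-South: 8 records, 37440 total quantity, 292.71 avg value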